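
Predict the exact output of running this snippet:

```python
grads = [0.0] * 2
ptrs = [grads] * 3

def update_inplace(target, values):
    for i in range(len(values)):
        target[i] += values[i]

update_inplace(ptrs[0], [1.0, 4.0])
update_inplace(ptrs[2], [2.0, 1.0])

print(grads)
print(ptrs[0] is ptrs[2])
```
[3.0, 5.0]
True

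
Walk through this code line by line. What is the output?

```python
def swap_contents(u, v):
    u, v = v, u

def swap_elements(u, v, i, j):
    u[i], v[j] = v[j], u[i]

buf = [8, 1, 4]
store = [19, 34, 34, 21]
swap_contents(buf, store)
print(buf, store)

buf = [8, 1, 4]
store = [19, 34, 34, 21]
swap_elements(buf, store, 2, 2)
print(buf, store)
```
[8, 1, 4] [19, 34, 34, 21]
[8, 1, 34] [19, 34, 4, 21]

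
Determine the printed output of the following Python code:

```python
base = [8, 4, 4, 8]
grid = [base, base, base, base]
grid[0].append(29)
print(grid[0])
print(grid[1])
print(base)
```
[8, 4, 4, 8, 29]
[8, 4, 4, 8, 29]
[8, 4, 4, 8, 29]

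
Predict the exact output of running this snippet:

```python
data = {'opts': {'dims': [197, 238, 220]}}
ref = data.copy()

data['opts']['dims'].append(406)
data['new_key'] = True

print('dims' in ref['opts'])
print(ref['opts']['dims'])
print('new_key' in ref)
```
True
[197, 238, 220, 406]
False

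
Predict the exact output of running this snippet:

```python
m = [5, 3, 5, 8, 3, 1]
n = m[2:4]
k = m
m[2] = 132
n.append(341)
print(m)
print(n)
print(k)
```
[5, 3, 132, 8, 3, 1]
[5, 8, 341]
[5, 3, 132, 8, 3, 1]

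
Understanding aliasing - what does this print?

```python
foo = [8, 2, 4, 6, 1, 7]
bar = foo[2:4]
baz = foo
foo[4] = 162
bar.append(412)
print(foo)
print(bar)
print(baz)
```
[8, 2, 4, 6, 162, 7]
[4, 6, 412]
[8, 2, 4, 6, 162, 7]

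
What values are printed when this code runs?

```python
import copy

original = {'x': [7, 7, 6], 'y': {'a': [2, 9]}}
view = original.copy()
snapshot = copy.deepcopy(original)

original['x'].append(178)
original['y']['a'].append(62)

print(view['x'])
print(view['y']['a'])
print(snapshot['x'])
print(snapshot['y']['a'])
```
[7, 7, 6, 178]
[2, 9, 62]
[7, 7, 6]
[2, 9]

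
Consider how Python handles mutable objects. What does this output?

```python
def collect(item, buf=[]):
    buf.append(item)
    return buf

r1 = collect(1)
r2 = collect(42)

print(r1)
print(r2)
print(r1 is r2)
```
[1, 42]
[1, 42]
True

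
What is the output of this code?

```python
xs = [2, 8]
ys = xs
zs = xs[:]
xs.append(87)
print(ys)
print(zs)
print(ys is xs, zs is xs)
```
[2, 8, 87]
[2, 8]
True False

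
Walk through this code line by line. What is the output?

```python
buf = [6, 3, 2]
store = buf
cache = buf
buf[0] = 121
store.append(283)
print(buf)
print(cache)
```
[121, 3, 2, 283]
[121, 3, 2, 283]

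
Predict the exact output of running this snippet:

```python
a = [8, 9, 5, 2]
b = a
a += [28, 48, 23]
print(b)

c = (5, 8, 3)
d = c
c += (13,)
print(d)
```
[8, 9, 5, 2, 28, 48, 23]
(5, 8, 3)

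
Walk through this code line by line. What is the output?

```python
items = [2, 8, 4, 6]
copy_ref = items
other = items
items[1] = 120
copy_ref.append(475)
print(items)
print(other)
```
[2, 120, 4, 6, 475]
[2, 120, 4, 6, 475]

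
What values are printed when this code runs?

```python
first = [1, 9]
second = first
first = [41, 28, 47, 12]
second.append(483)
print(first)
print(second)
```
[41, 28, 47, 12]
[1, 9, 483]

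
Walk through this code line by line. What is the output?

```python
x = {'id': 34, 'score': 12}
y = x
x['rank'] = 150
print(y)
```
{'id': 34, 'score': 12, 'rank': 150}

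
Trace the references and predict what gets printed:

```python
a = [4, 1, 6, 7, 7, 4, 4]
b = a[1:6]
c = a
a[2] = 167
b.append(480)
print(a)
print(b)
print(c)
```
[4, 1, 167, 7, 7, 4, 4]
[1, 6, 7, 7, 4, 480]
[4, 1, 167, 7, 7, 4, 4]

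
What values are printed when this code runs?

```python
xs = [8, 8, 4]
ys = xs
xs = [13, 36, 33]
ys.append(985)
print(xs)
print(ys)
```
[13, 36, 33]
[8, 8, 4, 985]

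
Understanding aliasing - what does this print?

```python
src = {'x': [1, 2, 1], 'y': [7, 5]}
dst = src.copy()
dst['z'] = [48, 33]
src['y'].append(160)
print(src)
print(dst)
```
{'x': [1, 2, 1], 'y': [7, 5, 160]}
{'x': [1, 2, 1], 'y': [7, 5, 160], 'z': [48, 33]}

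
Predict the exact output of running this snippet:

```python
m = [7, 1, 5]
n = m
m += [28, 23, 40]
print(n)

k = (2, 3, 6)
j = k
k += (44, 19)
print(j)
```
[7, 1, 5, 28, 23, 40]
(2, 3, 6)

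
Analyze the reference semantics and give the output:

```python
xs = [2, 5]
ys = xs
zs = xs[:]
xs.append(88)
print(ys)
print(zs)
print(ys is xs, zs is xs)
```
[2, 5, 88]
[2, 5]
True False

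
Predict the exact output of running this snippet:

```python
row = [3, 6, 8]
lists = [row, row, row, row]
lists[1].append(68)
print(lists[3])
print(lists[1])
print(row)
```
[3, 6, 8, 68]
[3, 6, 8, 68]
[3, 6, 8, 68]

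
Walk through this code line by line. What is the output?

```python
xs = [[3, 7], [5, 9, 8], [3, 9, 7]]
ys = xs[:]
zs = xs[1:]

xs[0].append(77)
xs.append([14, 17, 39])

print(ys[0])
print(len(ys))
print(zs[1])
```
[3, 7, 77]
3
[3, 9, 7]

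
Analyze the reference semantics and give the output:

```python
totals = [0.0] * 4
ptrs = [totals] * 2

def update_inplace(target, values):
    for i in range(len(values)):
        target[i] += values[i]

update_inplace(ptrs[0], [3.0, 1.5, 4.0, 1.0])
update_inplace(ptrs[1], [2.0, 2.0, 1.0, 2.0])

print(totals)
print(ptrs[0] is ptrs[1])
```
[5.0, 3.5, 5.0, 3.0]
True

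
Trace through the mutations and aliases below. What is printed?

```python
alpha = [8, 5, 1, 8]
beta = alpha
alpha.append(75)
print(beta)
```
[8, 5, 1, 8, 75]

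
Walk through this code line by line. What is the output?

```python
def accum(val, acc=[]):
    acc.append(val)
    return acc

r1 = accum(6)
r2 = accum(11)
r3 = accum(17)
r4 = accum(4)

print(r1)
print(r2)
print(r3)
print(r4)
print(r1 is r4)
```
[6, 11, 17, 4]
[6, 11, 17, 4]
[6, 11, 17, 4]
[6, 11, 17, 4]
True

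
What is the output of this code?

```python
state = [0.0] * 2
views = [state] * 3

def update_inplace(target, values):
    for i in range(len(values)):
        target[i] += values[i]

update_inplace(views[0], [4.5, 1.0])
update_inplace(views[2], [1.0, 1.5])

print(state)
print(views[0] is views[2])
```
[5.5, 2.5]
True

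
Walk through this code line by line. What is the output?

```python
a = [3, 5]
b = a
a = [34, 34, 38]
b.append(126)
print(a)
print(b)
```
[34, 34, 38]
[3, 5, 126]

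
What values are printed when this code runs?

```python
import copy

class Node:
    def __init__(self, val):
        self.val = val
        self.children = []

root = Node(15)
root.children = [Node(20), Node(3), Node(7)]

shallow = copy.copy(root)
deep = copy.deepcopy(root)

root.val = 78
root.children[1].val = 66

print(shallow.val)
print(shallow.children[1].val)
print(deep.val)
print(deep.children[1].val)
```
15
66
15
3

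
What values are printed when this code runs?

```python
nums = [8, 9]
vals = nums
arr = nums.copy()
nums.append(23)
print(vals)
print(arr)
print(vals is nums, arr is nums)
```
[8, 9, 23]
[8, 9]
True False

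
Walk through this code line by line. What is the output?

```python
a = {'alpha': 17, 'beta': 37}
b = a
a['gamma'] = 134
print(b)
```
{'alpha': 17, 'beta': 37, 'gamma': 134}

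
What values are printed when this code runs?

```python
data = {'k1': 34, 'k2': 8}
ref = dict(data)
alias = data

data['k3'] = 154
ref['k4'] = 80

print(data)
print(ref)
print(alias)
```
{'k1': 34, 'k2': 8, 'k3': 154}
{'k1': 34, 'k2': 8, 'k4': 80}
{'k1': 34, 'k2': 8, 'k3': 154}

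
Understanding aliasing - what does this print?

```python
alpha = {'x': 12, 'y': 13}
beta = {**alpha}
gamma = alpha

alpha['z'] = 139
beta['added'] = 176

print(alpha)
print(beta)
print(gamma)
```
{'x': 12, 'y': 13, 'z': 139}
{'x': 12, 'y': 13, 'added': 176}
{'x': 12, 'y': 13, 'z': 139}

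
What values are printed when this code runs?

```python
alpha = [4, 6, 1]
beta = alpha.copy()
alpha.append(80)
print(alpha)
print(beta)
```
[4, 6, 1, 80]
[4, 6, 1]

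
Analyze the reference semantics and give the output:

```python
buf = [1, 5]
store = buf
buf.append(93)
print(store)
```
[1, 5, 93]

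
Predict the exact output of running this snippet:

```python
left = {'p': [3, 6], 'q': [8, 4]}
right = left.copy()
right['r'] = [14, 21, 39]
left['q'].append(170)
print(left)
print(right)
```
{'p': [3, 6], 'q': [8, 4, 170]}
{'p': [3, 6], 'q': [8, 4, 170], 'r': [14, 21, 39]}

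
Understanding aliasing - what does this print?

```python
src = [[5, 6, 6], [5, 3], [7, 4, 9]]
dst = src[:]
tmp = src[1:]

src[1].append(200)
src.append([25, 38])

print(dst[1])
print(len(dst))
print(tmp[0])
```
[5, 3, 200]
3
[5, 3, 200]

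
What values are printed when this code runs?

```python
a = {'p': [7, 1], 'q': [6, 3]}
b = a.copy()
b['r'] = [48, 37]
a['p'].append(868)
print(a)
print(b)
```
{'p': [7, 1, 868], 'q': [6, 3]}
{'p': [7, 1, 868], 'q': [6, 3], 'r': [48, 37]}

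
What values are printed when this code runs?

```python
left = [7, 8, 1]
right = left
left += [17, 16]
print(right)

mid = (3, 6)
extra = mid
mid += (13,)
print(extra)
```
[7, 8, 1, 17, 16]
(3, 6)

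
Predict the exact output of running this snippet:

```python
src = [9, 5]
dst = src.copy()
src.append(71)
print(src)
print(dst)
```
[9, 5, 71]
[9, 5]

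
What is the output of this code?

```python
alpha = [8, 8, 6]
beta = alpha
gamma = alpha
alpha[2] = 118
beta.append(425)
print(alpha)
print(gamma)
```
[8, 8, 118, 425]
[8, 8, 118, 425]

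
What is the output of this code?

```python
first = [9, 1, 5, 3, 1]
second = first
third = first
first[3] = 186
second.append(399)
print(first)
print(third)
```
[9, 1, 5, 186, 1, 399]
[9, 1, 5, 186, 1, 399]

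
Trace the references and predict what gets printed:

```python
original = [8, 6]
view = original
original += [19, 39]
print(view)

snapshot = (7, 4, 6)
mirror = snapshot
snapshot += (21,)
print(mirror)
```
[8, 6, 19, 39]
(7, 4, 6)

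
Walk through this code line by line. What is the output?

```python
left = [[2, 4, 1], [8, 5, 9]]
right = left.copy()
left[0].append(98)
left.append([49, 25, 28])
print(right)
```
[[2, 4, 1, 98], [8, 5, 9]]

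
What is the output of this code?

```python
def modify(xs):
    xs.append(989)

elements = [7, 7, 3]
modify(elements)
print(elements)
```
[7, 7, 3, 989]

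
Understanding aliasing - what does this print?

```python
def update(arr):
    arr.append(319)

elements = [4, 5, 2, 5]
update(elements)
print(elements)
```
[4, 5, 2, 5, 319]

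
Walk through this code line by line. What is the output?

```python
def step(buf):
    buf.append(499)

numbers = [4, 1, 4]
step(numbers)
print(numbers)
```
[4, 1, 4, 499]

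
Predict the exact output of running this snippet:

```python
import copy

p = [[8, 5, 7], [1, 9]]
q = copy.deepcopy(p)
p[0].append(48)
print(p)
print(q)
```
[[8, 5, 7, 48], [1, 9]]
[[8, 5, 7], [1, 9]]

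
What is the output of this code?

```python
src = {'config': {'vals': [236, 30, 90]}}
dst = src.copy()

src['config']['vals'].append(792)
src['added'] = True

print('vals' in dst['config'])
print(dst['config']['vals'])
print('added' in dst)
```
True
[236, 30, 90, 792]
False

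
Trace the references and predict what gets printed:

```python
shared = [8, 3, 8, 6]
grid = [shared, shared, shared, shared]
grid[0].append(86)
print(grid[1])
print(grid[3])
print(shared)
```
[8, 3, 8, 6, 86]
[8, 3, 8, 6, 86]
[8, 3, 8, 6, 86]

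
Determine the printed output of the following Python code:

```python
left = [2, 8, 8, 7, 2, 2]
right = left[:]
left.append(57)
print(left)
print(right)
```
[2, 8, 8, 7, 2, 2, 57]
[2, 8, 8, 7, 2, 2]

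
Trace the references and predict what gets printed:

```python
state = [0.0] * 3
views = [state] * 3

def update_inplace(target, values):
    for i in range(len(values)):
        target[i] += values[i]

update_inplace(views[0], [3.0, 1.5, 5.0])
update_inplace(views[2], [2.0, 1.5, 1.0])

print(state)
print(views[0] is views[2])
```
[5.0, 3.0, 6.0]
True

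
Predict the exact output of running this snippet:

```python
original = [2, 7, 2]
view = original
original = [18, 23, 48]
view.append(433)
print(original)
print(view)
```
[18, 23, 48]
[2, 7, 2, 433]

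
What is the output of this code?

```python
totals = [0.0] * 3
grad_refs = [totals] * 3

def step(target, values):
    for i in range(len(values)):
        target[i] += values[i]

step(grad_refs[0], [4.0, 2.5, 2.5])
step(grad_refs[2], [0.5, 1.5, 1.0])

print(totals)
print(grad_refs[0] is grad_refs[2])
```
[4.5, 4.0, 3.5]
True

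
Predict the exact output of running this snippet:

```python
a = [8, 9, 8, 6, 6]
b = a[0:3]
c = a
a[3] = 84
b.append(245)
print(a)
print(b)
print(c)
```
[8, 9, 8, 84, 6]
[8, 9, 8, 245]
[8, 9, 8, 84, 6]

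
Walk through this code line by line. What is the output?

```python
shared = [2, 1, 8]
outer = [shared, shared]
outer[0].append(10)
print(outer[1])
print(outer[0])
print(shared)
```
[2, 1, 8, 10]
[2, 1, 8, 10]
[2, 1, 8, 10]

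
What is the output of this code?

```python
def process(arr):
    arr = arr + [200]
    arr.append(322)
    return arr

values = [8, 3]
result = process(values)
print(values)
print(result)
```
[8, 3]
[8, 3, 200, 322]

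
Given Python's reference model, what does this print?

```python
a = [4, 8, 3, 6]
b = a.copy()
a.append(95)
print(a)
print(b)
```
[4, 8, 3, 6, 95]
[4, 8, 3, 6]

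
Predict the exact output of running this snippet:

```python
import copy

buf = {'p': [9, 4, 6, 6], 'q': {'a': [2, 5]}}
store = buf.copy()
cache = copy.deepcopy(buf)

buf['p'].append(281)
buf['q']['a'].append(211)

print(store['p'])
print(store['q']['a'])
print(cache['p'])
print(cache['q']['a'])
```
[9, 4, 6, 6, 281]
[2, 5, 211]
[9, 4, 6, 6]
[2, 5]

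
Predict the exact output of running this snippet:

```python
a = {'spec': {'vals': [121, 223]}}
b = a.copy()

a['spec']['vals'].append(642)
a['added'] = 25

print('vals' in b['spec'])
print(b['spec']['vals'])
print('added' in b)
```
True
[121, 223, 642]
False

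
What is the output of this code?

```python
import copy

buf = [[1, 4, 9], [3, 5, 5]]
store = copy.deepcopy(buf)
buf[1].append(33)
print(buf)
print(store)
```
[[1, 4, 9], [3, 5, 5, 33]]
[[1, 4, 9], [3, 5, 5]]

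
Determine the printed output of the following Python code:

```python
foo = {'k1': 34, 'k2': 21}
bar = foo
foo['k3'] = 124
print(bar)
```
{'k1': 34, 'k2': 21, 'k3': 124}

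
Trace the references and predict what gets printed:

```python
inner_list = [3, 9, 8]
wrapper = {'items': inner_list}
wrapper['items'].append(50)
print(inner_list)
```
[3, 9, 8, 50]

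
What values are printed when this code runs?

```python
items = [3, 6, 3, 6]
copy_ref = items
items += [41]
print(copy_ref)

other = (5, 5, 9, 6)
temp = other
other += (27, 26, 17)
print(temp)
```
[3, 6, 3, 6, 41]
(5, 5, 9, 6)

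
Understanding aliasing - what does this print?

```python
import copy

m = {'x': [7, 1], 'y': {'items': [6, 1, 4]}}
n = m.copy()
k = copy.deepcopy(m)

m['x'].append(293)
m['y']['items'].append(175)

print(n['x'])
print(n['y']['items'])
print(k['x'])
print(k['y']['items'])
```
[7, 1, 293]
[6, 1, 4, 175]
[7, 1]
[6, 1, 4]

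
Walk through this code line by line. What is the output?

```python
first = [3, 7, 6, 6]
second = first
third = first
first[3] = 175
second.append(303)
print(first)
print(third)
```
[3, 7, 6, 175, 303]
[3, 7, 6, 175, 303]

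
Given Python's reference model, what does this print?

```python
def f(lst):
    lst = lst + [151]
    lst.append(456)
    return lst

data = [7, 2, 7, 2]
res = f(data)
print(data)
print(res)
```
[7, 2, 7, 2]
[7, 2, 7, 2, 151, 456]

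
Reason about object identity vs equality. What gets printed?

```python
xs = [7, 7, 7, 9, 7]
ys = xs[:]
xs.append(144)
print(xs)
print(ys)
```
[7, 7, 7, 9, 7, 144]
[7, 7, 7, 9, 7]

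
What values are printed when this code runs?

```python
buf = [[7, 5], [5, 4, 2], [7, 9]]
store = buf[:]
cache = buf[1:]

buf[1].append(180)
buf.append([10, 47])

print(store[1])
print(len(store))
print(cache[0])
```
[5, 4, 2, 180]
3
[5, 4, 2, 180]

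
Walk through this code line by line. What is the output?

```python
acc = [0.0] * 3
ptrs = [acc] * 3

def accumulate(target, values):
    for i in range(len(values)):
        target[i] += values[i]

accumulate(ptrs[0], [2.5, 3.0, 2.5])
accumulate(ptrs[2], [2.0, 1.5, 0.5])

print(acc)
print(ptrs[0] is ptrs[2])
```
[4.5, 4.5, 3.0]
True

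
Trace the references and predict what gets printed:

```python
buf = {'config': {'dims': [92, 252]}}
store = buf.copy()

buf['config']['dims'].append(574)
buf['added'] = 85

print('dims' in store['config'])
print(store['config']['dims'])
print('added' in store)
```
True
[92, 252, 574]
False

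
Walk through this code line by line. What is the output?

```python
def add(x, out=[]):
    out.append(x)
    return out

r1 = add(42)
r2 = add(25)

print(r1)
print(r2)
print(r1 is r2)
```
[42, 25]
[42, 25]
True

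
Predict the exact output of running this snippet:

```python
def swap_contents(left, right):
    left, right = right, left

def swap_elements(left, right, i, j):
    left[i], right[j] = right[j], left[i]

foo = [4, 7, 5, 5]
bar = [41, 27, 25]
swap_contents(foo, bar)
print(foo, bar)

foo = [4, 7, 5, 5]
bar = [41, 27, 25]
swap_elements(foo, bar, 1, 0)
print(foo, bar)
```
[4, 7, 5, 5] [41, 27, 25]
[4, 41, 5, 5] [7, 27, 25]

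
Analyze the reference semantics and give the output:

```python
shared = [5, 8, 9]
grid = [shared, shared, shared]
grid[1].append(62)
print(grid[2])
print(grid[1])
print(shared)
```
[5, 8, 9, 62]
[5, 8, 9, 62]
[5, 8, 9, 62]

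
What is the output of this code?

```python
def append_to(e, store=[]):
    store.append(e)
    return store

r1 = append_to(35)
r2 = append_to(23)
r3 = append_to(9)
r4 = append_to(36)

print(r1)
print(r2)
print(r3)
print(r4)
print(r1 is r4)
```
[35, 23, 9, 36]
[35, 23, 9, 36]
[35, 23, 9, 36]
[35, 23, 9, 36]
True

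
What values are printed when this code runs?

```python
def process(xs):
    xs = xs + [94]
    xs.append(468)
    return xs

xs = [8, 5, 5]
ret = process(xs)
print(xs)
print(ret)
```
[8, 5, 5]
[8, 5, 5, 94, 468]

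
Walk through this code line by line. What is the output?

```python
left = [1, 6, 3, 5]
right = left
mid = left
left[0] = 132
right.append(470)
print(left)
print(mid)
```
[132, 6, 3, 5, 470]
[132, 6, 3, 5, 470]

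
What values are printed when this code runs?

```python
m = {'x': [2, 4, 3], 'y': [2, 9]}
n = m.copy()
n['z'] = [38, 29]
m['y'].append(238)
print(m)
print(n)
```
{'x': [2, 4, 3], 'y': [2, 9, 238]}
{'x': [2, 4, 3], 'y': [2, 9, 238], 'z': [38, 29]}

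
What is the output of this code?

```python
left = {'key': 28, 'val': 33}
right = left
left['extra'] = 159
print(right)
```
{'key': 28, 'val': 33, 'extra': 159}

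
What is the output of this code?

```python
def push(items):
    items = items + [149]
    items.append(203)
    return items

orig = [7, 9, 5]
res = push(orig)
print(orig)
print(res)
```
[7, 9, 5]
[7, 9, 5, 149, 203]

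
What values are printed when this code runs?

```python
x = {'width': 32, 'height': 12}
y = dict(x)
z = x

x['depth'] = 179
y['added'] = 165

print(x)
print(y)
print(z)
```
{'width': 32, 'height': 12, 'depth': 179}
{'width': 32, 'height': 12, 'added': 165}
{'width': 32, 'height': 12, 'depth': 179}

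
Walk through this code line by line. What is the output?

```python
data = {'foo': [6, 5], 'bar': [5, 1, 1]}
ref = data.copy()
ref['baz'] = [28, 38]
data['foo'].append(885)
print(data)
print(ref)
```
{'foo': [6, 5, 885], 'bar': [5, 1, 1]}
{'foo': [6, 5, 885], 'bar': [5, 1, 1], 'baz': [28, 38]}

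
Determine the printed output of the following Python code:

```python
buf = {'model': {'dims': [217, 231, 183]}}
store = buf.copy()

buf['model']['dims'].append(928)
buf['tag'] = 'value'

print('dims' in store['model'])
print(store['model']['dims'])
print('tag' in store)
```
True
[217, 231, 183, 928]
False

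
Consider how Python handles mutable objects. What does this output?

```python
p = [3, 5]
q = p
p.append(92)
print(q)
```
[3, 5, 92]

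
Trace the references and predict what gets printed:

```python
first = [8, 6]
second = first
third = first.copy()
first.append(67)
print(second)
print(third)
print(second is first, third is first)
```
[8, 6, 67]
[8, 6]
True False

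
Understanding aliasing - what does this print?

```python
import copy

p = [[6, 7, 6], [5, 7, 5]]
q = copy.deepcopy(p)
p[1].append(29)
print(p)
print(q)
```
[[6, 7, 6], [5, 7, 5, 29]]
[[6, 7, 6], [5, 7, 5]]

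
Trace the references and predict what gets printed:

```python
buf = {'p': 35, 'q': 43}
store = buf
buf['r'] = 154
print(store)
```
{'p': 35, 'q': 43, 'r': 154}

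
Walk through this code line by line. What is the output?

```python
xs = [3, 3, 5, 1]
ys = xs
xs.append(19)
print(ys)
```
[3, 3, 5, 1, 19]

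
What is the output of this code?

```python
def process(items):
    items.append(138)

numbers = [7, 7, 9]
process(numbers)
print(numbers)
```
[7, 7, 9, 138]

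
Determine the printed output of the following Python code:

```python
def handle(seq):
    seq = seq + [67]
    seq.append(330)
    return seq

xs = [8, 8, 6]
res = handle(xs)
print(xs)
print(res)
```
[8, 8, 6]
[8, 8, 6, 67, 330]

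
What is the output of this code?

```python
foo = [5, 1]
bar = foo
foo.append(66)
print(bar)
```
[5, 1, 66]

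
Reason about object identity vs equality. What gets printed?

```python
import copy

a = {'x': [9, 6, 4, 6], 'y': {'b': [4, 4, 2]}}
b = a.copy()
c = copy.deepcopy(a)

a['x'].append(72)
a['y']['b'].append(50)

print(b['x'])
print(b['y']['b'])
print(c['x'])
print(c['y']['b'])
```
[9, 6, 4, 6, 72]
[4, 4, 2, 50]
[9, 6, 4, 6]
[4, 4, 2]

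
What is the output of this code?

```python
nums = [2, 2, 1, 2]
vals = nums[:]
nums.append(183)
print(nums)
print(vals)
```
[2, 2, 1, 2, 183]
[2, 2, 1, 2]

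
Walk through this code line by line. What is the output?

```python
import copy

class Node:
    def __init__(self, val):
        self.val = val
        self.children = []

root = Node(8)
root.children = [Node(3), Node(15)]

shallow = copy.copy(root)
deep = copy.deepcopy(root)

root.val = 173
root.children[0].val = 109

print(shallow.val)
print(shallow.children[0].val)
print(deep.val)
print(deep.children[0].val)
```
8
109
8
3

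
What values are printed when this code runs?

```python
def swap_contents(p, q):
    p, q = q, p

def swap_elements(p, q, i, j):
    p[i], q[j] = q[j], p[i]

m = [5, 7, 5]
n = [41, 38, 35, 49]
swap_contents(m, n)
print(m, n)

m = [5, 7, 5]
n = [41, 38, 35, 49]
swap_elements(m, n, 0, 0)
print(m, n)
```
[5, 7, 5] [41, 38, 35, 49]
[41, 7, 5] [5, 38, 35, 49]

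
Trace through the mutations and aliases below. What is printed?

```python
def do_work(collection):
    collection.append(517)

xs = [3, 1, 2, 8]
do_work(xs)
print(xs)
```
[3, 1, 2, 8, 517]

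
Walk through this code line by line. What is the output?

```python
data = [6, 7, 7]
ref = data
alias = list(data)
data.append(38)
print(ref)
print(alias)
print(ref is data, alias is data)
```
[6, 7, 7, 38]
[6, 7, 7]
True False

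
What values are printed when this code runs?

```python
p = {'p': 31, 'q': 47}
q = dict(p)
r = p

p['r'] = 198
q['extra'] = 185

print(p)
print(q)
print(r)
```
{'p': 31, 'q': 47, 'r': 198}
{'p': 31, 'q': 47, 'extra': 185}
{'p': 31, 'q': 47, 'r': 198}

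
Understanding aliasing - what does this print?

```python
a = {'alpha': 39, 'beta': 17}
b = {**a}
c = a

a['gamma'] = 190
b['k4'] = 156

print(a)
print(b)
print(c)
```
{'alpha': 39, 'beta': 17, 'gamma': 190}
{'alpha': 39, 'beta': 17, 'k4': 156}
{'alpha': 39, 'beta': 17, 'gamma': 190}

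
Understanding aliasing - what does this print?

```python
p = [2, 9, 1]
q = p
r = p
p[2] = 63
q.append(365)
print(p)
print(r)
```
[2, 9, 63, 365]
[2, 9, 63, 365]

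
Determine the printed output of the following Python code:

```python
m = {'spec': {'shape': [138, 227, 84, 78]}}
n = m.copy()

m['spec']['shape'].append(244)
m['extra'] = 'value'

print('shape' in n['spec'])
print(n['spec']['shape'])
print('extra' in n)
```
True
[138, 227, 84, 78, 244]
False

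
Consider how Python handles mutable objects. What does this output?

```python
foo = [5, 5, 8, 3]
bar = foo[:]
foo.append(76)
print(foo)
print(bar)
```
[5, 5, 8, 3, 76]
[5, 5, 8, 3]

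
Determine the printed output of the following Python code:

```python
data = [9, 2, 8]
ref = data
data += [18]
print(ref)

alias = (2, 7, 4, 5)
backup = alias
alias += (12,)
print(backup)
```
[9, 2, 8, 18]
(2, 7, 4, 5)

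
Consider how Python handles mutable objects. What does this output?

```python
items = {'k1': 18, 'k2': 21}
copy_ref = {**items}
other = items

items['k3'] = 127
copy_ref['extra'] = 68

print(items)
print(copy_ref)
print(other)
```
{'k1': 18, 'k2': 21, 'k3': 127}
{'k1': 18, 'k2': 21, 'extra': 68}
{'k1': 18, 'k2': 21, 'k3': 127}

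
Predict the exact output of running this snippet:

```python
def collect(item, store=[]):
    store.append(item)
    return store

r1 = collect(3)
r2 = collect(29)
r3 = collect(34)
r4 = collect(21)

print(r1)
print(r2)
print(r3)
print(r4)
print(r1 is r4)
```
[3, 29, 34, 21]
[3, 29, 34, 21]
[3, 29, 34, 21]
[3, 29, 34, 21]
True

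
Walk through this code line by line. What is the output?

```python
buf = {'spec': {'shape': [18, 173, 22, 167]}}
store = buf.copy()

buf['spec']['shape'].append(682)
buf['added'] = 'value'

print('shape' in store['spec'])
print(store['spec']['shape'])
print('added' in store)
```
True
[18, 173, 22, 167, 682]
False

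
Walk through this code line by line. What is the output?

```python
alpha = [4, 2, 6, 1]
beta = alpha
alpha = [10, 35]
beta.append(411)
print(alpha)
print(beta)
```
[10, 35]
[4, 2, 6, 1, 411]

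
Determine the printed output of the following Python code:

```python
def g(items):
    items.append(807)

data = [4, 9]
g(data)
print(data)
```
[4, 9, 807]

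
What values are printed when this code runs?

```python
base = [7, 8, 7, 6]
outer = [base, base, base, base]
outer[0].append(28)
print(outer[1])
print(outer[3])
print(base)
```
[7, 8, 7, 6, 28]
[7, 8, 7, 6, 28]
[7, 8, 7, 6, 28]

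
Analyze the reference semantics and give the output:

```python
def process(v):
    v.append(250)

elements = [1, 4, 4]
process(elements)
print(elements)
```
[1, 4, 4, 250]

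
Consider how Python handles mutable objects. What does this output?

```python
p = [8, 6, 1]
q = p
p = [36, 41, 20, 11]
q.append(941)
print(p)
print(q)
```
[36, 41, 20, 11]
[8, 6, 1, 941]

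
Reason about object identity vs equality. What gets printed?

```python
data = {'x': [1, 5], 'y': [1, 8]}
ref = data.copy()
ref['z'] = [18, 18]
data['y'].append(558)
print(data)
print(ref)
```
{'x': [1, 5], 'y': [1, 8, 558]}
{'x': [1, 5], 'y': [1, 8, 558], 'z': [18, 18]}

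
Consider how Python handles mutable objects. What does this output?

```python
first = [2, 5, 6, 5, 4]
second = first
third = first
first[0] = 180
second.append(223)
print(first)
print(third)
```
[180, 5, 6, 5, 4, 223]
[180, 5, 6, 5, 4, 223]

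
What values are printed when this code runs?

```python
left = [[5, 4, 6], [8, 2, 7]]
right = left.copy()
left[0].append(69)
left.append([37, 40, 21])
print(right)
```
[[5, 4, 6, 69], [8, 2, 7]]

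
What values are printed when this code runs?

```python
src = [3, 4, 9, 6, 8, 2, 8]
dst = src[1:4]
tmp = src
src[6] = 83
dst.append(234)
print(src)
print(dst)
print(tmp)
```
[3, 4, 9, 6, 8, 2, 83]
[4, 9, 6, 234]
[3, 4, 9, 6, 8, 2, 83]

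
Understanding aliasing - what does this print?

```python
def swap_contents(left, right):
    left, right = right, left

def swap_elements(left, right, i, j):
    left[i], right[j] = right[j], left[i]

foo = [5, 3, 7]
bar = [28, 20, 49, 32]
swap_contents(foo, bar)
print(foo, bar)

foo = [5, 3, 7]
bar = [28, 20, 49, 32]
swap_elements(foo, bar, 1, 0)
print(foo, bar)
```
[5, 3, 7] [28, 20, 49, 32]
[5, 28, 7] [3, 20, 49, 32]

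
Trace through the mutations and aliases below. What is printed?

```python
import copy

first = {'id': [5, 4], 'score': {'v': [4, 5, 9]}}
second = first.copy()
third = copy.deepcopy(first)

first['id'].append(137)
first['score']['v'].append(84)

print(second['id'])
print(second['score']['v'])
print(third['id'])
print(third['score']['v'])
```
[5, 4, 137]
[4, 5, 9, 84]
[5, 4]
[4, 5, 9]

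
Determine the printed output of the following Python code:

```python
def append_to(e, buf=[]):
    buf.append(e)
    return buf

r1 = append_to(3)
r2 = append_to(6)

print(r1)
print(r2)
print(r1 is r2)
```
[3, 6]
[3, 6]
True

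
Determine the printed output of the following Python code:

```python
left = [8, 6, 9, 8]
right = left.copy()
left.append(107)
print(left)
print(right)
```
[8, 6, 9, 8, 107]
[8, 6, 9, 8]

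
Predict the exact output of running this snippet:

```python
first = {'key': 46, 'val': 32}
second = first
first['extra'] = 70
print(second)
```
{'key': 46, 'val': 32, 'extra': 70}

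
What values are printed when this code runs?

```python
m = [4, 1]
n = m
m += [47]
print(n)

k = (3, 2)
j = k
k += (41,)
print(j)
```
[4, 1, 47]
(3, 2)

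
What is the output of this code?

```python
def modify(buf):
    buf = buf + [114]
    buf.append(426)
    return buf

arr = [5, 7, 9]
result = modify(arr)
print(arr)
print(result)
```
[5, 7, 9]
[5, 7, 9, 114, 426]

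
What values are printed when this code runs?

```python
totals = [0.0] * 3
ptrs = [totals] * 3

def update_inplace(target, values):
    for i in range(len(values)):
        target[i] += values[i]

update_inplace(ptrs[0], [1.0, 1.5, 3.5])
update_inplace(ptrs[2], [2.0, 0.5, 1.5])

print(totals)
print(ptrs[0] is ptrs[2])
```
[3.0, 2.0, 5.0]
True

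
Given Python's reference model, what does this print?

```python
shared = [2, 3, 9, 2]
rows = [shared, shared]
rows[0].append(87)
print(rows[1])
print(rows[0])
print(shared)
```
[2, 3, 9, 2, 87]
[2, 3, 9, 2, 87]
[2, 3, 9, 2, 87]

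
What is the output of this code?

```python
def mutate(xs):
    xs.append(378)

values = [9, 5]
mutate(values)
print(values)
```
[9, 5, 378]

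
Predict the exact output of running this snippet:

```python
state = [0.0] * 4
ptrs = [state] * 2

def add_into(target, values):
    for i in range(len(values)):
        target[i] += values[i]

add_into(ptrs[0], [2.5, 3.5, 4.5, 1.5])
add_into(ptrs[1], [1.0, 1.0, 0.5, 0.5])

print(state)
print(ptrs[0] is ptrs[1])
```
[3.5, 4.5, 5.0, 2.0]
True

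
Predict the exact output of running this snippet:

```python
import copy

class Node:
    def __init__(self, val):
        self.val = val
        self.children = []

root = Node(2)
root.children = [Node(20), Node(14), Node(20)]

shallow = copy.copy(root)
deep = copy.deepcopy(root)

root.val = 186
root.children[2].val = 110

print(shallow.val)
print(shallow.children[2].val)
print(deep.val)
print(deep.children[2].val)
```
2
110
2
20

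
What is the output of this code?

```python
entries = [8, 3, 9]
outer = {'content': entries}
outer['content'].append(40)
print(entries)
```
[8, 3, 9, 40]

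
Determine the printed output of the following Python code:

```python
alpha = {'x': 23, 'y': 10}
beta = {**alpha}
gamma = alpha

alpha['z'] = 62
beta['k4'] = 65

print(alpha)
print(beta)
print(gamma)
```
{'x': 23, 'y': 10, 'z': 62}
{'x': 23, 'y': 10, 'k4': 65}
{'x': 23, 'y': 10, 'z': 62}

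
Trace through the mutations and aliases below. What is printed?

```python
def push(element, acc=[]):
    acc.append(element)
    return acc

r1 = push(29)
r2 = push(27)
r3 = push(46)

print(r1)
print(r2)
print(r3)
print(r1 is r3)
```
[29, 27, 46]
[29, 27, 46]
[29, 27, 46]
True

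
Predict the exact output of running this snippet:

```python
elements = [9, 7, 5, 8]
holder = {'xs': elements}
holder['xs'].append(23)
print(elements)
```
[9, 7, 5, 8, 23]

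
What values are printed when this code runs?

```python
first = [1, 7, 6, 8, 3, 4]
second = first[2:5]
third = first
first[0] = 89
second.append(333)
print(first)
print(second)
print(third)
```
[89, 7, 6, 8, 3, 4]
[6, 8, 3, 333]
[89, 7, 6, 8, 3, 4]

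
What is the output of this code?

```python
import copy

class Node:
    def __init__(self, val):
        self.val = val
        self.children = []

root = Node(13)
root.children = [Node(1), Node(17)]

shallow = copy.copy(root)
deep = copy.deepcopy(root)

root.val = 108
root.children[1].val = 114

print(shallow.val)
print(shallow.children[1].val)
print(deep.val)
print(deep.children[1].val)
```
13
114
13
17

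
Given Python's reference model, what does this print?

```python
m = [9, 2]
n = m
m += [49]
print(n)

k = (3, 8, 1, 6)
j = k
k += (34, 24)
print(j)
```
[9, 2, 49]
(3, 8, 1, 6)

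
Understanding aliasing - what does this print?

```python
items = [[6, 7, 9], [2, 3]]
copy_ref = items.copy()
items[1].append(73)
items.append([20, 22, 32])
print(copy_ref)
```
[[6, 7, 9], [2, 3, 73]]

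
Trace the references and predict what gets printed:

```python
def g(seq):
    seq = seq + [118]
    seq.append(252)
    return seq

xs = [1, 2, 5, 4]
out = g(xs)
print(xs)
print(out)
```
[1, 2, 5, 4]
[1, 2, 5, 4, 118, 252]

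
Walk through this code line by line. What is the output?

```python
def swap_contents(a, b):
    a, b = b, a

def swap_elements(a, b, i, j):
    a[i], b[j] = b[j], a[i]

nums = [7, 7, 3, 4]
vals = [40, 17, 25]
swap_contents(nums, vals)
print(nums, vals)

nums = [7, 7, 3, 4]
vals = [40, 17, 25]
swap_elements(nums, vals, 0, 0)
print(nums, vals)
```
[7, 7, 3, 4] [40, 17, 25]
[40, 7, 3, 4] [7, 17, 25]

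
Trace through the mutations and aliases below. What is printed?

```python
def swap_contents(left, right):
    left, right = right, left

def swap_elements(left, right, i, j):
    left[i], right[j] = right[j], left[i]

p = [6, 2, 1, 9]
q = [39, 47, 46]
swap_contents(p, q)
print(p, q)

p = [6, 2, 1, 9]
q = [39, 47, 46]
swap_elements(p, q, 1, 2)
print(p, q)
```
[6, 2, 1, 9] [39, 47, 46]
[6, 46, 1, 9] [39, 47, 2]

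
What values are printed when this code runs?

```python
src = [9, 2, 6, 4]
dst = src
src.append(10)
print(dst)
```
[9, 2, 6, 4, 10]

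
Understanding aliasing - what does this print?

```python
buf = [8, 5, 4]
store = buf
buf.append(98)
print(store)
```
[8, 5, 4, 98]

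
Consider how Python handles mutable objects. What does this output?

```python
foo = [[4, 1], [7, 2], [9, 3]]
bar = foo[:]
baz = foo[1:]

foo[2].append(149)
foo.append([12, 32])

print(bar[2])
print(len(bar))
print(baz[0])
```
[9, 3, 149]
3
[7, 2]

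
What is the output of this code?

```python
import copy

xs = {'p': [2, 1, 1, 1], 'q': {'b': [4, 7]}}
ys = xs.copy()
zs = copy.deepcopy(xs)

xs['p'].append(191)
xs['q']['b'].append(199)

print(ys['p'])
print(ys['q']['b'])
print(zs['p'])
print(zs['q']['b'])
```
[2, 1, 1, 1, 191]
[4, 7, 199]
[2, 1, 1, 1]
[4, 7]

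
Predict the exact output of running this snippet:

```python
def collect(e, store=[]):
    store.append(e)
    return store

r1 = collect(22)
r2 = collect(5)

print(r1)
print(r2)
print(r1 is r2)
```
[22, 5]
[22, 5]
True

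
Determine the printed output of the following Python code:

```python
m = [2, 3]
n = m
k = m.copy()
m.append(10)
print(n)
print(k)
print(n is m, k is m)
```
[2, 3, 10]
[2, 3]
True False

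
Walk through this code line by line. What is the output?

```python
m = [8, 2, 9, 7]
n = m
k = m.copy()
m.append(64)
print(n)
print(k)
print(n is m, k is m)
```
[8, 2, 9, 7, 64]
[8, 2, 9, 7]
True False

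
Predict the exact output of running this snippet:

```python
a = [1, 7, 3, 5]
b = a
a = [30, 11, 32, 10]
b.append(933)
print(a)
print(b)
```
[30, 11, 32, 10]
[1, 7, 3, 5, 933]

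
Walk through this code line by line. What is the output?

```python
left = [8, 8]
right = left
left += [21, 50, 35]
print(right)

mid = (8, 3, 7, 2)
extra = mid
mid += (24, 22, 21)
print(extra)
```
[8, 8, 21, 50, 35]
(8, 3, 7, 2)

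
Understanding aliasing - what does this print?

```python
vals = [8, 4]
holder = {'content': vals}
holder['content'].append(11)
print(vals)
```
[8, 4, 11]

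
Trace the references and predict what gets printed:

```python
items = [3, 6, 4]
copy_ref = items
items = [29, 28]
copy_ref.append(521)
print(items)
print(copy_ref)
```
[29, 28]
[3, 6, 4, 521]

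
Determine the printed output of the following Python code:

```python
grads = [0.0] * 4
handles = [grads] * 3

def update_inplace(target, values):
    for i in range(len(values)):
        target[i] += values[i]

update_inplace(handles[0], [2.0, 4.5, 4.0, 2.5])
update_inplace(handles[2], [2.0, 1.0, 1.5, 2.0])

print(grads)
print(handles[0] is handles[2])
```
[4.0, 5.5, 5.5, 4.5]
True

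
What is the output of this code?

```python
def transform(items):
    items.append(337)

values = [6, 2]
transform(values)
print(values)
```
[6, 2, 337]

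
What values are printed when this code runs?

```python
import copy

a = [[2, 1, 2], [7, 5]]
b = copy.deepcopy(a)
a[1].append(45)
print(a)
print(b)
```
[[2, 1, 2], [7, 5, 45]]
[[2, 1, 2], [7, 5]]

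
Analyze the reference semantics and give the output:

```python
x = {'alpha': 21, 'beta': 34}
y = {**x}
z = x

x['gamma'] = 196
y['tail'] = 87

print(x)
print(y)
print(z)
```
{'alpha': 21, 'beta': 34, 'gamma': 196}
{'alpha': 21, 'beta': 34, 'tail': 87}
{'alpha': 21, 'beta': 34, 'gamma': 196}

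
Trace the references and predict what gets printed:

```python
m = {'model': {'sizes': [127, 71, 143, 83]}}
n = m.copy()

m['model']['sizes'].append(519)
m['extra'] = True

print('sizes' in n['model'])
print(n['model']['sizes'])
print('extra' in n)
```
True
[127, 71, 143, 83, 519]
False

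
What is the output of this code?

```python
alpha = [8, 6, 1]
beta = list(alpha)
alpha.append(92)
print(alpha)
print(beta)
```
[8, 6, 1, 92]
[8, 6, 1]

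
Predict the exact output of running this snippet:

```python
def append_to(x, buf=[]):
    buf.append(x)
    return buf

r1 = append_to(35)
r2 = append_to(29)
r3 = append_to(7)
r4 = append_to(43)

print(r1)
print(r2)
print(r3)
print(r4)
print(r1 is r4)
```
[35, 29, 7, 43]
[35, 29, 7, 43]
[35, 29, 7, 43]
[35, 29, 7, 43]
True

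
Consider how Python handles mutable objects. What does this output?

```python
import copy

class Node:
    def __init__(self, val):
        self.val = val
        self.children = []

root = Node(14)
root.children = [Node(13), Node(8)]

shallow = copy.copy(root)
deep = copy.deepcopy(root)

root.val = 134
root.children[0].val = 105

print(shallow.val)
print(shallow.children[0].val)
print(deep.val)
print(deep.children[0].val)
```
14
105
14
13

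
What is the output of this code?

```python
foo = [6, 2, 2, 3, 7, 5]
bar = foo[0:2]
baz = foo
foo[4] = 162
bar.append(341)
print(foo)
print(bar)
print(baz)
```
[6, 2, 2, 3, 162, 5]
[6, 2, 341]
[6, 2, 2, 3, 162, 5]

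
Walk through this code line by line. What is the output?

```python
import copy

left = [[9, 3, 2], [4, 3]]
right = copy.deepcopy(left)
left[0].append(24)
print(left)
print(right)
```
[[9, 3, 2, 24], [4, 3]]
[[9, 3, 2], [4, 3]]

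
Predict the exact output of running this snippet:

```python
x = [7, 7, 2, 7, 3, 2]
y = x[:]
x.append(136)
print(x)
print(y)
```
[7, 7, 2, 7, 3, 2, 136]
[7, 7, 2, 7, 3, 2]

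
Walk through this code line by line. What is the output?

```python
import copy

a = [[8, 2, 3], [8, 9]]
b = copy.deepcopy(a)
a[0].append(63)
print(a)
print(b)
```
[[8, 2, 3, 63], [8, 9]]
[[8, 2, 3], [8, 9]]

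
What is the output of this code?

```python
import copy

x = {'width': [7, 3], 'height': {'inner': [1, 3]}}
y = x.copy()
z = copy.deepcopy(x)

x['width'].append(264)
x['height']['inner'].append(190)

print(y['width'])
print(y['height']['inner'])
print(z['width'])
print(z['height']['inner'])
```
[7, 3, 264]
[1, 3, 190]
[7, 3]
[1, 3]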